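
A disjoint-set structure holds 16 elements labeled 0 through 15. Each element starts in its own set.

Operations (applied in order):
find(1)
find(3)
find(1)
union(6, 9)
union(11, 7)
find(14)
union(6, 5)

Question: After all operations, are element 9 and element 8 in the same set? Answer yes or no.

Step 1: find(1) -> no change; set of 1 is {1}
Step 2: find(3) -> no change; set of 3 is {3}
Step 3: find(1) -> no change; set of 1 is {1}
Step 4: union(6, 9) -> merged; set of 6 now {6, 9}
Step 5: union(11, 7) -> merged; set of 11 now {7, 11}
Step 6: find(14) -> no change; set of 14 is {14}
Step 7: union(6, 5) -> merged; set of 6 now {5, 6, 9}
Set of 9: {5, 6, 9}; 8 is not a member.

Answer: no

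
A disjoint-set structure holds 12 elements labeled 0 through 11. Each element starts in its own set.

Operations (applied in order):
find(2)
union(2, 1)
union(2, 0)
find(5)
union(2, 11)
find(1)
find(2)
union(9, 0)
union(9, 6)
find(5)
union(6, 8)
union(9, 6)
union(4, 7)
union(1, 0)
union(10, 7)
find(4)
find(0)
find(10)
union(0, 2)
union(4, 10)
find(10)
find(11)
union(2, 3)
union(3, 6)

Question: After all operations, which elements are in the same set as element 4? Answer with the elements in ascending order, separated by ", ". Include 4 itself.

Answer: 4, 7, 10

Derivation:
Step 1: find(2) -> no change; set of 2 is {2}
Step 2: union(2, 1) -> merged; set of 2 now {1, 2}
Step 3: union(2, 0) -> merged; set of 2 now {0, 1, 2}
Step 4: find(5) -> no change; set of 5 is {5}
Step 5: union(2, 11) -> merged; set of 2 now {0, 1, 2, 11}
Step 6: find(1) -> no change; set of 1 is {0, 1, 2, 11}
Step 7: find(2) -> no change; set of 2 is {0, 1, 2, 11}
Step 8: union(9, 0) -> merged; set of 9 now {0, 1, 2, 9, 11}
Step 9: union(9, 6) -> merged; set of 9 now {0, 1, 2, 6, 9, 11}
Step 10: find(5) -> no change; set of 5 is {5}
Step 11: union(6, 8) -> merged; set of 6 now {0, 1, 2, 6, 8, 9, 11}
Step 12: union(9, 6) -> already same set; set of 9 now {0, 1, 2, 6, 8, 9, 11}
Step 13: union(4, 7) -> merged; set of 4 now {4, 7}
Step 14: union(1, 0) -> already same set; set of 1 now {0, 1, 2, 6, 8, 9, 11}
Step 15: union(10, 7) -> merged; set of 10 now {4, 7, 10}
Step 16: find(4) -> no change; set of 4 is {4, 7, 10}
Step 17: find(0) -> no change; set of 0 is {0, 1, 2, 6, 8, 9, 11}
Step 18: find(10) -> no change; set of 10 is {4, 7, 10}
Step 19: union(0, 2) -> already same set; set of 0 now {0, 1, 2, 6, 8, 9, 11}
Step 20: union(4, 10) -> already same set; set of 4 now {4, 7, 10}
Step 21: find(10) -> no change; set of 10 is {4, 7, 10}
Step 22: find(11) -> no change; set of 11 is {0, 1, 2, 6, 8, 9, 11}
Step 23: union(2, 3) -> merged; set of 2 now {0, 1, 2, 3, 6, 8, 9, 11}
Step 24: union(3, 6) -> already same set; set of 3 now {0, 1, 2, 3, 6, 8, 9, 11}
Component of 4: {4, 7, 10}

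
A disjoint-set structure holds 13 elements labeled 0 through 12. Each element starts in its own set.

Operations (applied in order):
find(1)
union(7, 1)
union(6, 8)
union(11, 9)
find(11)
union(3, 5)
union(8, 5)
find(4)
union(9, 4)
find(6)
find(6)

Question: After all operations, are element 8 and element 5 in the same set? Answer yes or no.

Step 1: find(1) -> no change; set of 1 is {1}
Step 2: union(7, 1) -> merged; set of 7 now {1, 7}
Step 3: union(6, 8) -> merged; set of 6 now {6, 8}
Step 4: union(11, 9) -> merged; set of 11 now {9, 11}
Step 5: find(11) -> no change; set of 11 is {9, 11}
Step 6: union(3, 5) -> merged; set of 3 now {3, 5}
Step 7: union(8, 5) -> merged; set of 8 now {3, 5, 6, 8}
Step 8: find(4) -> no change; set of 4 is {4}
Step 9: union(9, 4) -> merged; set of 9 now {4, 9, 11}
Step 10: find(6) -> no change; set of 6 is {3, 5, 6, 8}
Step 11: find(6) -> no change; set of 6 is {3, 5, 6, 8}
Set of 8: {3, 5, 6, 8}; 5 is a member.

Answer: yes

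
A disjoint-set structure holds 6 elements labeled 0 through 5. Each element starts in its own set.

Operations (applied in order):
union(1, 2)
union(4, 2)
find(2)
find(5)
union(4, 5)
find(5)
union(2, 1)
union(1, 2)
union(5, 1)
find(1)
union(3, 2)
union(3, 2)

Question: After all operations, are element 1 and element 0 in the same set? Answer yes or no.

Answer: no

Derivation:
Step 1: union(1, 2) -> merged; set of 1 now {1, 2}
Step 2: union(4, 2) -> merged; set of 4 now {1, 2, 4}
Step 3: find(2) -> no change; set of 2 is {1, 2, 4}
Step 4: find(5) -> no change; set of 5 is {5}
Step 5: union(4, 5) -> merged; set of 4 now {1, 2, 4, 5}
Step 6: find(5) -> no change; set of 5 is {1, 2, 4, 5}
Step 7: union(2, 1) -> already same set; set of 2 now {1, 2, 4, 5}
Step 8: union(1, 2) -> already same set; set of 1 now {1, 2, 4, 5}
Step 9: union(5, 1) -> already same set; set of 5 now {1, 2, 4, 5}
Step 10: find(1) -> no change; set of 1 is {1, 2, 4, 5}
Step 11: union(3, 2) -> merged; set of 3 now {1, 2, 3, 4, 5}
Step 12: union(3, 2) -> already same set; set of 3 now {1, 2, 3, 4, 5}
Set of 1: {1, 2, 3, 4, 5}; 0 is not a member.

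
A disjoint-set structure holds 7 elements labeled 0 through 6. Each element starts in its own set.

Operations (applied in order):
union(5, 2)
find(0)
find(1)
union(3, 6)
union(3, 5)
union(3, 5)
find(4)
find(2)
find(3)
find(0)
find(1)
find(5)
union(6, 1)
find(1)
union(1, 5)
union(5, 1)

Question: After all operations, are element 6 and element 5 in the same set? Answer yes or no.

Step 1: union(5, 2) -> merged; set of 5 now {2, 5}
Step 2: find(0) -> no change; set of 0 is {0}
Step 3: find(1) -> no change; set of 1 is {1}
Step 4: union(3, 6) -> merged; set of 3 now {3, 6}
Step 5: union(3, 5) -> merged; set of 3 now {2, 3, 5, 6}
Step 6: union(3, 5) -> already same set; set of 3 now {2, 3, 5, 6}
Step 7: find(4) -> no change; set of 4 is {4}
Step 8: find(2) -> no change; set of 2 is {2, 3, 5, 6}
Step 9: find(3) -> no change; set of 3 is {2, 3, 5, 6}
Step 10: find(0) -> no change; set of 0 is {0}
Step 11: find(1) -> no change; set of 1 is {1}
Step 12: find(5) -> no change; set of 5 is {2, 3, 5, 6}
Step 13: union(6, 1) -> merged; set of 6 now {1, 2, 3, 5, 6}
Step 14: find(1) -> no change; set of 1 is {1, 2, 3, 5, 6}
Step 15: union(1, 5) -> already same set; set of 1 now {1, 2, 3, 5, 6}
Step 16: union(5, 1) -> already same set; set of 5 now {1, 2, 3, 5, 6}
Set of 6: {1, 2, 3, 5, 6}; 5 is a member.

Answer: yes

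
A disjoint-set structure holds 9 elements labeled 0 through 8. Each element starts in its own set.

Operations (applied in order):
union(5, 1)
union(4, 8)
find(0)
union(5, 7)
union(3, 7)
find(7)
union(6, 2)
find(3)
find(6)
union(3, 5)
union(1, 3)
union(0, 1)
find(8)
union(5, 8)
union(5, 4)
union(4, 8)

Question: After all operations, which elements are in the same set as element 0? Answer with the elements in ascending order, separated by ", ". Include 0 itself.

Answer: 0, 1, 3, 4, 5, 7, 8

Derivation:
Step 1: union(5, 1) -> merged; set of 5 now {1, 5}
Step 2: union(4, 8) -> merged; set of 4 now {4, 8}
Step 3: find(0) -> no change; set of 0 is {0}
Step 4: union(5, 7) -> merged; set of 5 now {1, 5, 7}
Step 5: union(3, 7) -> merged; set of 3 now {1, 3, 5, 7}
Step 6: find(7) -> no change; set of 7 is {1, 3, 5, 7}
Step 7: union(6, 2) -> merged; set of 6 now {2, 6}
Step 8: find(3) -> no change; set of 3 is {1, 3, 5, 7}
Step 9: find(6) -> no change; set of 6 is {2, 6}
Step 10: union(3, 5) -> already same set; set of 3 now {1, 3, 5, 7}
Step 11: union(1, 3) -> already same set; set of 1 now {1, 3, 5, 7}
Step 12: union(0, 1) -> merged; set of 0 now {0, 1, 3, 5, 7}
Step 13: find(8) -> no change; set of 8 is {4, 8}
Step 14: union(5, 8) -> merged; set of 5 now {0, 1, 3, 4, 5, 7, 8}
Step 15: union(5, 4) -> already same set; set of 5 now {0, 1, 3, 4, 5, 7, 8}
Step 16: union(4, 8) -> already same set; set of 4 now {0, 1, 3, 4, 5, 7, 8}
Component of 0: {0, 1, 3, 4, 5, 7, 8}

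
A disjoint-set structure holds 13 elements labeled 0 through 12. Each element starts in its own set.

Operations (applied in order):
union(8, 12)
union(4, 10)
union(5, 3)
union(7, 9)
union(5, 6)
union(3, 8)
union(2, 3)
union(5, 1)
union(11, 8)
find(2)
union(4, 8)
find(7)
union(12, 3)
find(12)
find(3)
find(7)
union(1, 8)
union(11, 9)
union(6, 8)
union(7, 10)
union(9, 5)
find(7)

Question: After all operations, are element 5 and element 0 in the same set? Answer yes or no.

Answer: no

Derivation:
Step 1: union(8, 12) -> merged; set of 8 now {8, 12}
Step 2: union(4, 10) -> merged; set of 4 now {4, 10}
Step 3: union(5, 3) -> merged; set of 5 now {3, 5}
Step 4: union(7, 9) -> merged; set of 7 now {7, 9}
Step 5: union(5, 6) -> merged; set of 5 now {3, 5, 6}
Step 6: union(3, 8) -> merged; set of 3 now {3, 5, 6, 8, 12}
Step 7: union(2, 3) -> merged; set of 2 now {2, 3, 5, 6, 8, 12}
Step 8: union(5, 1) -> merged; set of 5 now {1, 2, 3, 5, 6, 8, 12}
Step 9: union(11, 8) -> merged; set of 11 now {1, 2, 3, 5, 6, 8, 11, 12}
Step 10: find(2) -> no change; set of 2 is {1, 2, 3, 5, 6, 8, 11, 12}
Step 11: union(4, 8) -> merged; set of 4 now {1, 2, 3, 4, 5, 6, 8, 10, 11, 12}
Step 12: find(7) -> no change; set of 7 is {7, 9}
Step 13: union(12, 3) -> already same set; set of 12 now {1, 2, 3, 4, 5, 6, 8, 10, 11, 12}
Step 14: find(12) -> no change; set of 12 is {1, 2, 3, 4, 5, 6, 8, 10, 11, 12}
Step 15: find(3) -> no change; set of 3 is {1, 2, 3, 4, 5, 6, 8, 10, 11, 12}
Step 16: find(7) -> no change; set of 7 is {7, 9}
Step 17: union(1, 8) -> already same set; set of 1 now {1, 2, 3, 4, 5, 6, 8, 10, 11, 12}
Step 18: union(11, 9) -> merged; set of 11 now {1, 2, 3, 4, 5, 6, 7, 8, 9, 10, 11, 12}
Step 19: union(6, 8) -> already same set; set of 6 now {1, 2, 3, 4, 5, 6, 7, 8, 9, 10, 11, 12}
Step 20: union(7, 10) -> already same set; set of 7 now {1, 2, 3, 4, 5, 6, 7, 8, 9, 10, 11, 12}
Step 21: union(9, 5) -> already same set; set of 9 now {1, 2, 3, 4, 5, 6, 7, 8, 9, 10, 11, 12}
Step 22: find(7) -> no change; set of 7 is {1, 2, 3, 4, 5, 6, 7, 8, 9, 10, 11, 12}
Set of 5: {1, 2, 3, 4, 5, 6, 7, 8, 9, 10, 11, 12}; 0 is not a member.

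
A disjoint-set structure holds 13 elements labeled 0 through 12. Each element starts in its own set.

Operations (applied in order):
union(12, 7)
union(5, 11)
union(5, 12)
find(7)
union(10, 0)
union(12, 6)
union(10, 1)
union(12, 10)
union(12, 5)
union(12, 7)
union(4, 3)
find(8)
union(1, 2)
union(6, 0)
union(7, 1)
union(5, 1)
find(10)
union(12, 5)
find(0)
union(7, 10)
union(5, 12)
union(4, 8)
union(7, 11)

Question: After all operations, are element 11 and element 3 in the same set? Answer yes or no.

Answer: no

Derivation:
Step 1: union(12, 7) -> merged; set of 12 now {7, 12}
Step 2: union(5, 11) -> merged; set of 5 now {5, 11}
Step 3: union(5, 12) -> merged; set of 5 now {5, 7, 11, 12}
Step 4: find(7) -> no change; set of 7 is {5, 7, 11, 12}
Step 5: union(10, 0) -> merged; set of 10 now {0, 10}
Step 6: union(12, 6) -> merged; set of 12 now {5, 6, 7, 11, 12}
Step 7: union(10, 1) -> merged; set of 10 now {0, 1, 10}
Step 8: union(12, 10) -> merged; set of 12 now {0, 1, 5, 6, 7, 10, 11, 12}
Step 9: union(12, 5) -> already same set; set of 12 now {0, 1, 5, 6, 7, 10, 11, 12}
Step 10: union(12, 7) -> already same set; set of 12 now {0, 1, 5, 6, 7, 10, 11, 12}
Step 11: union(4, 3) -> merged; set of 4 now {3, 4}
Step 12: find(8) -> no change; set of 8 is {8}
Step 13: union(1, 2) -> merged; set of 1 now {0, 1, 2, 5, 6, 7, 10, 11, 12}
Step 14: union(6, 0) -> already same set; set of 6 now {0, 1, 2, 5, 6, 7, 10, 11, 12}
Step 15: union(7, 1) -> already same set; set of 7 now {0, 1, 2, 5, 6, 7, 10, 11, 12}
Step 16: union(5, 1) -> already same set; set of 5 now {0, 1, 2, 5, 6, 7, 10, 11, 12}
Step 17: find(10) -> no change; set of 10 is {0, 1, 2, 5, 6, 7, 10, 11, 12}
Step 18: union(12, 5) -> already same set; set of 12 now {0, 1, 2, 5, 6, 7, 10, 11, 12}
Step 19: find(0) -> no change; set of 0 is {0, 1, 2, 5, 6, 7, 10, 11, 12}
Step 20: union(7, 10) -> already same set; set of 7 now {0, 1, 2, 5, 6, 7, 10, 11, 12}
Step 21: union(5, 12) -> already same set; set of 5 now {0, 1, 2, 5, 6, 7, 10, 11, 12}
Step 22: union(4, 8) -> merged; set of 4 now {3, 4, 8}
Step 23: union(7, 11) -> already same set; set of 7 now {0, 1, 2, 5, 6, 7, 10, 11, 12}
Set of 11: {0, 1, 2, 5, 6, 7, 10, 11, 12}; 3 is not a member.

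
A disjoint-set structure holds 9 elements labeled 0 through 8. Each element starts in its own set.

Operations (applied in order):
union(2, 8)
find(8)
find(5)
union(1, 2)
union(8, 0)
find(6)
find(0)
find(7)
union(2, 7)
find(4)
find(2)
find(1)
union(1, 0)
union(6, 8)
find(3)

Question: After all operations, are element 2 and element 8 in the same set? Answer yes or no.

Answer: yes

Derivation:
Step 1: union(2, 8) -> merged; set of 2 now {2, 8}
Step 2: find(8) -> no change; set of 8 is {2, 8}
Step 3: find(5) -> no change; set of 5 is {5}
Step 4: union(1, 2) -> merged; set of 1 now {1, 2, 8}
Step 5: union(8, 0) -> merged; set of 8 now {0, 1, 2, 8}
Step 6: find(6) -> no change; set of 6 is {6}
Step 7: find(0) -> no change; set of 0 is {0, 1, 2, 8}
Step 8: find(7) -> no change; set of 7 is {7}
Step 9: union(2, 7) -> merged; set of 2 now {0, 1, 2, 7, 8}
Step 10: find(4) -> no change; set of 4 is {4}
Step 11: find(2) -> no change; set of 2 is {0, 1, 2, 7, 8}
Step 12: find(1) -> no change; set of 1 is {0, 1, 2, 7, 8}
Step 13: union(1, 0) -> already same set; set of 1 now {0, 1, 2, 7, 8}
Step 14: union(6, 8) -> merged; set of 6 now {0, 1, 2, 6, 7, 8}
Step 15: find(3) -> no change; set of 3 is {3}
Set of 2: {0, 1, 2, 6, 7, 8}; 8 is a member.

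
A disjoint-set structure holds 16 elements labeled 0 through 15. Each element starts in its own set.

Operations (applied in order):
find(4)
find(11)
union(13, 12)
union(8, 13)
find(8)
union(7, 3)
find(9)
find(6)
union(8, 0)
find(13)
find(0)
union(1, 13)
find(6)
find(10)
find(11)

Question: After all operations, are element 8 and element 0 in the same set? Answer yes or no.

Step 1: find(4) -> no change; set of 4 is {4}
Step 2: find(11) -> no change; set of 11 is {11}
Step 3: union(13, 12) -> merged; set of 13 now {12, 13}
Step 4: union(8, 13) -> merged; set of 8 now {8, 12, 13}
Step 5: find(8) -> no change; set of 8 is {8, 12, 13}
Step 6: union(7, 3) -> merged; set of 7 now {3, 7}
Step 7: find(9) -> no change; set of 9 is {9}
Step 8: find(6) -> no change; set of 6 is {6}
Step 9: union(8, 0) -> merged; set of 8 now {0, 8, 12, 13}
Step 10: find(13) -> no change; set of 13 is {0, 8, 12, 13}
Step 11: find(0) -> no change; set of 0 is {0, 8, 12, 13}
Step 12: union(1, 13) -> merged; set of 1 now {0, 1, 8, 12, 13}
Step 13: find(6) -> no change; set of 6 is {6}
Step 14: find(10) -> no change; set of 10 is {10}
Step 15: find(11) -> no change; set of 11 is {11}
Set of 8: {0, 1, 8, 12, 13}; 0 is a member.

Answer: yes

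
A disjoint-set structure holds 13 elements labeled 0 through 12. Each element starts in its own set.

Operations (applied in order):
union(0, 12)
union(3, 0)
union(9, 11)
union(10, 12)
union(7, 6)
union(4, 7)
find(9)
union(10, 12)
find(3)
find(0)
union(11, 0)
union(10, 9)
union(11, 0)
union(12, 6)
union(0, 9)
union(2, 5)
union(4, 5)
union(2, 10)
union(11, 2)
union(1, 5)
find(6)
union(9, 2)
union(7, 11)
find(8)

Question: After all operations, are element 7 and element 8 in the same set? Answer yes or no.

Answer: no

Derivation:
Step 1: union(0, 12) -> merged; set of 0 now {0, 12}
Step 2: union(3, 0) -> merged; set of 3 now {0, 3, 12}
Step 3: union(9, 11) -> merged; set of 9 now {9, 11}
Step 4: union(10, 12) -> merged; set of 10 now {0, 3, 10, 12}
Step 5: union(7, 6) -> merged; set of 7 now {6, 7}
Step 6: union(4, 7) -> merged; set of 4 now {4, 6, 7}
Step 7: find(9) -> no change; set of 9 is {9, 11}
Step 8: union(10, 12) -> already same set; set of 10 now {0, 3, 10, 12}
Step 9: find(3) -> no change; set of 3 is {0, 3, 10, 12}
Step 10: find(0) -> no change; set of 0 is {0, 3, 10, 12}
Step 11: union(11, 0) -> merged; set of 11 now {0, 3, 9, 10, 11, 12}
Step 12: union(10, 9) -> already same set; set of 10 now {0, 3, 9, 10, 11, 12}
Step 13: union(11, 0) -> already same set; set of 11 now {0, 3, 9, 10, 11, 12}
Step 14: union(12, 6) -> merged; set of 12 now {0, 3, 4, 6, 7, 9, 10, 11, 12}
Step 15: union(0, 9) -> already same set; set of 0 now {0, 3, 4, 6, 7, 9, 10, 11, 12}
Step 16: union(2, 5) -> merged; set of 2 now {2, 5}
Step 17: union(4, 5) -> merged; set of 4 now {0, 2, 3, 4, 5, 6, 7, 9, 10, 11, 12}
Step 18: union(2, 10) -> already same set; set of 2 now {0, 2, 3, 4, 5, 6, 7, 9, 10, 11, 12}
Step 19: union(11, 2) -> already same set; set of 11 now {0, 2, 3, 4, 5, 6, 7, 9, 10, 11, 12}
Step 20: union(1, 5) -> merged; set of 1 now {0, 1, 2, 3, 4, 5, 6, 7, 9, 10, 11, 12}
Step 21: find(6) -> no change; set of 6 is {0, 1, 2, 3, 4, 5, 6, 7, 9, 10, 11, 12}
Step 22: union(9, 2) -> already same set; set of 9 now {0, 1, 2, 3, 4, 5, 6, 7, 9, 10, 11, 12}
Step 23: union(7, 11) -> already same set; set of 7 now {0, 1, 2, 3, 4, 5, 6, 7, 9, 10, 11, 12}
Step 24: find(8) -> no change; set of 8 is {8}
Set of 7: {0, 1, 2, 3, 4, 5, 6, 7, 9, 10, 11, 12}; 8 is not a member.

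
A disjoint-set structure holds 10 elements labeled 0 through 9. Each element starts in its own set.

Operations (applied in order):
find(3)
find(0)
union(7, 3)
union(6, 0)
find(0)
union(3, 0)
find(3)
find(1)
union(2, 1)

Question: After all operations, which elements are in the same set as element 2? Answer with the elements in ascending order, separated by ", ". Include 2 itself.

Answer: 1, 2

Derivation:
Step 1: find(3) -> no change; set of 3 is {3}
Step 2: find(0) -> no change; set of 0 is {0}
Step 3: union(7, 3) -> merged; set of 7 now {3, 7}
Step 4: union(6, 0) -> merged; set of 6 now {0, 6}
Step 5: find(0) -> no change; set of 0 is {0, 6}
Step 6: union(3, 0) -> merged; set of 3 now {0, 3, 6, 7}
Step 7: find(3) -> no change; set of 3 is {0, 3, 6, 7}
Step 8: find(1) -> no change; set of 1 is {1}
Step 9: union(2, 1) -> merged; set of 2 now {1, 2}
Component of 2: {1, 2}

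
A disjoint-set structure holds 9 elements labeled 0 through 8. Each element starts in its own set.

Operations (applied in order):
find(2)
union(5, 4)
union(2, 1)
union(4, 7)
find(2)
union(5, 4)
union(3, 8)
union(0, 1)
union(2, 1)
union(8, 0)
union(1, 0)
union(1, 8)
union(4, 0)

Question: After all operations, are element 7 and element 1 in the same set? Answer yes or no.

Step 1: find(2) -> no change; set of 2 is {2}
Step 2: union(5, 4) -> merged; set of 5 now {4, 5}
Step 3: union(2, 1) -> merged; set of 2 now {1, 2}
Step 4: union(4, 7) -> merged; set of 4 now {4, 5, 7}
Step 5: find(2) -> no change; set of 2 is {1, 2}
Step 6: union(5, 4) -> already same set; set of 5 now {4, 5, 7}
Step 7: union(3, 8) -> merged; set of 3 now {3, 8}
Step 8: union(0, 1) -> merged; set of 0 now {0, 1, 2}
Step 9: union(2, 1) -> already same set; set of 2 now {0, 1, 2}
Step 10: union(8, 0) -> merged; set of 8 now {0, 1, 2, 3, 8}
Step 11: union(1, 0) -> already same set; set of 1 now {0, 1, 2, 3, 8}
Step 12: union(1, 8) -> already same set; set of 1 now {0, 1, 2, 3, 8}
Step 13: union(4, 0) -> merged; set of 4 now {0, 1, 2, 3, 4, 5, 7, 8}
Set of 7: {0, 1, 2, 3, 4, 5, 7, 8}; 1 is a member.

Answer: yes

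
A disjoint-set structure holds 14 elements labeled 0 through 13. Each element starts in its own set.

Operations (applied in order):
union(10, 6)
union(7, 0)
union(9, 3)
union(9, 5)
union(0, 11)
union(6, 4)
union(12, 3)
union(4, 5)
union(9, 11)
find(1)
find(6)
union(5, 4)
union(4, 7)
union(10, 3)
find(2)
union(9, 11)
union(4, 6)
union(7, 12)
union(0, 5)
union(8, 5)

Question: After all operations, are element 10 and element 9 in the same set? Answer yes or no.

Answer: yes

Derivation:
Step 1: union(10, 6) -> merged; set of 10 now {6, 10}
Step 2: union(7, 0) -> merged; set of 7 now {0, 7}
Step 3: union(9, 3) -> merged; set of 9 now {3, 9}
Step 4: union(9, 5) -> merged; set of 9 now {3, 5, 9}
Step 5: union(0, 11) -> merged; set of 0 now {0, 7, 11}
Step 6: union(6, 4) -> merged; set of 6 now {4, 6, 10}
Step 7: union(12, 3) -> merged; set of 12 now {3, 5, 9, 12}
Step 8: union(4, 5) -> merged; set of 4 now {3, 4, 5, 6, 9, 10, 12}
Step 9: union(9, 11) -> merged; set of 9 now {0, 3, 4, 5, 6, 7, 9, 10, 11, 12}
Step 10: find(1) -> no change; set of 1 is {1}
Step 11: find(6) -> no change; set of 6 is {0, 3, 4, 5, 6, 7, 9, 10, 11, 12}
Step 12: union(5, 4) -> already same set; set of 5 now {0, 3, 4, 5, 6, 7, 9, 10, 11, 12}
Step 13: union(4, 7) -> already same set; set of 4 now {0, 3, 4, 5, 6, 7, 9, 10, 11, 12}
Step 14: union(10, 3) -> already same set; set of 10 now {0, 3, 4, 5, 6, 7, 9, 10, 11, 12}
Step 15: find(2) -> no change; set of 2 is {2}
Step 16: union(9, 11) -> already same set; set of 9 now {0, 3, 4, 5, 6, 7, 9, 10, 11, 12}
Step 17: union(4, 6) -> already same set; set of 4 now {0, 3, 4, 5, 6, 7, 9, 10, 11, 12}
Step 18: union(7, 12) -> already same set; set of 7 now {0, 3, 4, 5, 6, 7, 9, 10, 11, 12}
Step 19: union(0, 5) -> already same set; set of 0 now {0, 3, 4, 5, 6, 7, 9, 10, 11, 12}
Step 20: union(8, 5) -> merged; set of 8 now {0, 3, 4, 5, 6, 7, 8, 9, 10, 11, 12}
Set of 10: {0, 3, 4, 5, 6, 7, 8, 9, 10, 11, 12}; 9 is a member.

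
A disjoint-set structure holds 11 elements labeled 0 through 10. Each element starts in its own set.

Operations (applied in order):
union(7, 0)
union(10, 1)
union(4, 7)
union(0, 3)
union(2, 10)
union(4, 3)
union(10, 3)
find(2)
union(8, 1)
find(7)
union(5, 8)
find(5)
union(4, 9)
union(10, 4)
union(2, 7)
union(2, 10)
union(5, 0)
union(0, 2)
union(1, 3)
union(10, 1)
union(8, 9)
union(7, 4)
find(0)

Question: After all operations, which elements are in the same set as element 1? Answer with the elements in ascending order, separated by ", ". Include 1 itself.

Answer: 0, 1, 2, 3, 4, 5, 7, 8, 9, 10

Derivation:
Step 1: union(7, 0) -> merged; set of 7 now {0, 7}
Step 2: union(10, 1) -> merged; set of 10 now {1, 10}
Step 3: union(4, 7) -> merged; set of 4 now {0, 4, 7}
Step 4: union(0, 3) -> merged; set of 0 now {0, 3, 4, 7}
Step 5: union(2, 10) -> merged; set of 2 now {1, 2, 10}
Step 6: union(4, 3) -> already same set; set of 4 now {0, 3, 4, 7}
Step 7: union(10, 3) -> merged; set of 10 now {0, 1, 2, 3, 4, 7, 10}
Step 8: find(2) -> no change; set of 2 is {0, 1, 2, 3, 4, 7, 10}
Step 9: union(8, 1) -> merged; set of 8 now {0, 1, 2, 3, 4, 7, 8, 10}
Step 10: find(7) -> no change; set of 7 is {0, 1, 2, 3, 4, 7, 8, 10}
Step 11: union(5, 8) -> merged; set of 5 now {0, 1, 2, 3, 4, 5, 7, 8, 10}
Step 12: find(5) -> no change; set of 5 is {0, 1, 2, 3, 4, 5, 7, 8, 10}
Step 13: union(4, 9) -> merged; set of 4 now {0, 1, 2, 3, 4, 5, 7, 8, 9, 10}
Step 14: union(10, 4) -> already same set; set of 10 now {0, 1, 2, 3, 4, 5, 7, 8, 9, 10}
Step 15: union(2, 7) -> already same set; set of 2 now {0, 1, 2, 3, 4, 5, 7, 8, 9, 10}
Step 16: union(2, 10) -> already same set; set of 2 now {0, 1, 2, 3, 4, 5, 7, 8, 9, 10}
Step 17: union(5, 0) -> already same set; set of 5 now {0, 1, 2, 3, 4, 5, 7, 8, 9, 10}
Step 18: union(0, 2) -> already same set; set of 0 now {0, 1, 2, 3, 4, 5, 7, 8, 9, 10}
Step 19: union(1, 3) -> already same set; set of 1 now {0, 1, 2, 3, 4, 5, 7, 8, 9, 10}
Step 20: union(10, 1) -> already same set; set of 10 now {0, 1, 2, 3, 4, 5, 7, 8, 9, 10}
Step 21: union(8, 9) -> already same set; set of 8 now {0, 1, 2, 3, 4, 5, 7, 8, 9, 10}
Step 22: union(7, 4) -> already same set; set of 7 now {0, 1, 2, 3, 4, 5, 7, 8, 9, 10}
Step 23: find(0) -> no change; set of 0 is {0, 1, 2, 3, 4, 5, 7, 8, 9, 10}
Component of 1: {0, 1, 2, 3, 4, 5, 7, 8, 9, 10}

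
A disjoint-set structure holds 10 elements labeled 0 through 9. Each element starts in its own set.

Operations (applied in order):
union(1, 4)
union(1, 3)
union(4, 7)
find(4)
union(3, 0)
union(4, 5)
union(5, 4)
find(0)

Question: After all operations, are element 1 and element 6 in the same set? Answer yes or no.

Step 1: union(1, 4) -> merged; set of 1 now {1, 4}
Step 2: union(1, 3) -> merged; set of 1 now {1, 3, 4}
Step 3: union(4, 7) -> merged; set of 4 now {1, 3, 4, 7}
Step 4: find(4) -> no change; set of 4 is {1, 3, 4, 7}
Step 5: union(3, 0) -> merged; set of 3 now {0, 1, 3, 4, 7}
Step 6: union(4, 5) -> merged; set of 4 now {0, 1, 3, 4, 5, 7}
Step 7: union(5, 4) -> already same set; set of 5 now {0, 1, 3, 4, 5, 7}
Step 8: find(0) -> no change; set of 0 is {0, 1, 3, 4, 5, 7}
Set of 1: {0, 1, 3, 4, 5, 7}; 6 is not a member.

Answer: no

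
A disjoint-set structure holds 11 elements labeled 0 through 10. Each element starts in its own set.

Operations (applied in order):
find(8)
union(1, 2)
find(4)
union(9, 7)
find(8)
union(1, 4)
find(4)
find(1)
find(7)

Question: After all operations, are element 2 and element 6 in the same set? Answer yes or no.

Step 1: find(8) -> no change; set of 8 is {8}
Step 2: union(1, 2) -> merged; set of 1 now {1, 2}
Step 3: find(4) -> no change; set of 4 is {4}
Step 4: union(9, 7) -> merged; set of 9 now {7, 9}
Step 5: find(8) -> no change; set of 8 is {8}
Step 6: union(1, 4) -> merged; set of 1 now {1, 2, 4}
Step 7: find(4) -> no change; set of 4 is {1, 2, 4}
Step 8: find(1) -> no change; set of 1 is {1, 2, 4}
Step 9: find(7) -> no change; set of 7 is {7, 9}
Set of 2: {1, 2, 4}; 6 is not a member.

Answer: no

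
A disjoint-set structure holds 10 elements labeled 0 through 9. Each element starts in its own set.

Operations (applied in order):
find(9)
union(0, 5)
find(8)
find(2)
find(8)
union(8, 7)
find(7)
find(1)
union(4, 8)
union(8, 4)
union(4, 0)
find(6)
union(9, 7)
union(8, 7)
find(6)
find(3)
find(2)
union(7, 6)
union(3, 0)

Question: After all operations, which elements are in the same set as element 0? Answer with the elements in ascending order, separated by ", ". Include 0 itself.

Answer: 0, 3, 4, 5, 6, 7, 8, 9

Derivation:
Step 1: find(9) -> no change; set of 9 is {9}
Step 2: union(0, 5) -> merged; set of 0 now {0, 5}
Step 3: find(8) -> no change; set of 8 is {8}
Step 4: find(2) -> no change; set of 2 is {2}
Step 5: find(8) -> no change; set of 8 is {8}
Step 6: union(8, 7) -> merged; set of 8 now {7, 8}
Step 7: find(7) -> no change; set of 7 is {7, 8}
Step 8: find(1) -> no change; set of 1 is {1}
Step 9: union(4, 8) -> merged; set of 4 now {4, 7, 8}
Step 10: union(8, 4) -> already same set; set of 8 now {4, 7, 8}
Step 11: union(4, 0) -> merged; set of 4 now {0, 4, 5, 7, 8}
Step 12: find(6) -> no change; set of 6 is {6}
Step 13: union(9, 7) -> merged; set of 9 now {0, 4, 5, 7, 8, 9}
Step 14: union(8, 7) -> already same set; set of 8 now {0, 4, 5, 7, 8, 9}
Step 15: find(6) -> no change; set of 6 is {6}
Step 16: find(3) -> no change; set of 3 is {3}
Step 17: find(2) -> no change; set of 2 is {2}
Step 18: union(7, 6) -> merged; set of 7 now {0, 4, 5, 6, 7, 8, 9}
Step 19: union(3, 0) -> merged; set of 3 now {0, 3, 4, 5, 6, 7, 8, 9}
Component of 0: {0, 3, 4, 5, 6, 7, 8, 9}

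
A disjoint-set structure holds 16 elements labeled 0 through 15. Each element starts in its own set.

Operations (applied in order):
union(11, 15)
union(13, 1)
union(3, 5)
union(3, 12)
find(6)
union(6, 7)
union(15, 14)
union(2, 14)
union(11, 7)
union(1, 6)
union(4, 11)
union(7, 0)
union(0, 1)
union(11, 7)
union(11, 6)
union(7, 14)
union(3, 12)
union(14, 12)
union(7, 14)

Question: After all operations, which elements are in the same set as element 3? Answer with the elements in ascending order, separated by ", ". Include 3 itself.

Answer: 0, 1, 2, 3, 4, 5, 6, 7, 11, 12, 13, 14, 15

Derivation:
Step 1: union(11, 15) -> merged; set of 11 now {11, 15}
Step 2: union(13, 1) -> merged; set of 13 now {1, 13}
Step 3: union(3, 5) -> merged; set of 3 now {3, 5}
Step 4: union(3, 12) -> merged; set of 3 now {3, 5, 12}
Step 5: find(6) -> no change; set of 6 is {6}
Step 6: union(6, 7) -> merged; set of 6 now {6, 7}
Step 7: union(15, 14) -> merged; set of 15 now {11, 14, 15}
Step 8: union(2, 14) -> merged; set of 2 now {2, 11, 14, 15}
Step 9: union(11, 7) -> merged; set of 11 now {2, 6, 7, 11, 14, 15}
Step 10: union(1, 6) -> merged; set of 1 now {1, 2, 6, 7, 11, 13, 14, 15}
Step 11: union(4, 11) -> merged; set of 4 now {1, 2, 4, 6, 7, 11, 13, 14, 15}
Step 12: union(7, 0) -> merged; set of 7 now {0, 1, 2, 4, 6, 7, 11, 13, 14, 15}
Step 13: union(0, 1) -> already same set; set of 0 now {0, 1, 2, 4, 6, 7, 11, 13, 14, 15}
Step 14: union(11, 7) -> already same set; set of 11 now {0, 1, 2, 4, 6, 7, 11, 13, 14, 15}
Step 15: union(11, 6) -> already same set; set of 11 now {0, 1, 2, 4, 6, 7, 11, 13, 14, 15}
Step 16: union(7, 14) -> already same set; set of 7 now {0, 1, 2, 4, 6, 7, 11, 13, 14, 15}
Step 17: union(3, 12) -> already same set; set of 3 now {3, 5, 12}
Step 18: union(14, 12) -> merged; set of 14 now {0, 1, 2, 3, 4, 5, 6, 7, 11, 12, 13, 14, 15}
Step 19: union(7, 14) -> already same set; set of 7 now {0, 1, 2, 3, 4, 5, 6, 7, 11, 12, 13, 14, 15}
Component of 3: {0, 1, 2, 3, 4, 5, 6, 7, 11, 12, 13, 14, 15}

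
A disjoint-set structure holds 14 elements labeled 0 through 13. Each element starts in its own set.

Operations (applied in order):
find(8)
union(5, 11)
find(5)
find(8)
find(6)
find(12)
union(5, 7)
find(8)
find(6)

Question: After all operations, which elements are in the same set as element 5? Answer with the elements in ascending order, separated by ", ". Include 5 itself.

Answer: 5, 7, 11

Derivation:
Step 1: find(8) -> no change; set of 8 is {8}
Step 2: union(5, 11) -> merged; set of 5 now {5, 11}
Step 3: find(5) -> no change; set of 5 is {5, 11}
Step 4: find(8) -> no change; set of 8 is {8}
Step 5: find(6) -> no change; set of 6 is {6}
Step 6: find(12) -> no change; set of 12 is {12}
Step 7: union(5, 7) -> merged; set of 5 now {5, 7, 11}
Step 8: find(8) -> no change; set of 8 is {8}
Step 9: find(6) -> no change; set of 6 is {6}
Component of 5: {5, 7, 11}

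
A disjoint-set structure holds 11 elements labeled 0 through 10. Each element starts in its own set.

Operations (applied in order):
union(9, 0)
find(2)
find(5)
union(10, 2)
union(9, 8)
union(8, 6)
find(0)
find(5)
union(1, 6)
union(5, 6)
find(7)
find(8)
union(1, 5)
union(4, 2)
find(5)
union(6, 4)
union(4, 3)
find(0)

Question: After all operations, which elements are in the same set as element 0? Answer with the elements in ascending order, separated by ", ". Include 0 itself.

Answer: 0, 1, 2, 3, 4, 5, 6, 8, 9, 10

Derivation:
Step 1: union(9, 0) -> merged; set of 9 now {0, 9}
Step 2: find(2) -> no change; set of 2 is {2}
Step 3: find(5) -> no change; set of 5 is {5}
Step 4: union(10, 2) -> merged; set of 10 now {2, 10}
Step 5: union(9, 8) -> merged; set of 9 now {0, 8, 9}
Step 6: union(8, 6) -> merged; set of 8 now {0, 6, 8, 9}
Step 7: find(0) -> no change; set of 0 is {0, 6, 8, 9}
Step 8: find(5) -> no change; set of 5 is {5}
Step 9: union(1, 6) -> merged; set of 1 now {0, 1, 6, 8, 9}
Step 10: union(5, 6) -> merged; set of 5 now {0, 1, 5, 6, 8, 9}
Step 11: find(7) -> no change; set of 7 is {7}
Step 12: find(8) -> no change; set of 8 is {0, 1, 5, 6, 8, 9}
Step 13: union(1, 5) -> already same set; set of 1 now {0, 1, 5, 6, 8, 9}
Step 14: union(4, 2) -> merged; set of 4 now {2, 4, 10}
Step 15: find(5) -> no change; set of 5 is {0, 1, 5, 6, 8, 9}
Step 16: union(6, 4) -> merged; set of 6 now {0, 1, 2, 4, 5, 6, 8, 9, 10}
Step 17: union(4, 3) -> merged; set of 4 now {0, 1, 2, 3, 4, 5, 6, 8, 9, 10}
Step 18: find(0) -> no change; set of 0 is {0, 1, 2, 3, 4, 5, 6, 8, 9, 10}
Component of 0: {0, 1, 2, 3, 4, 5, 6, 8, 9, 10}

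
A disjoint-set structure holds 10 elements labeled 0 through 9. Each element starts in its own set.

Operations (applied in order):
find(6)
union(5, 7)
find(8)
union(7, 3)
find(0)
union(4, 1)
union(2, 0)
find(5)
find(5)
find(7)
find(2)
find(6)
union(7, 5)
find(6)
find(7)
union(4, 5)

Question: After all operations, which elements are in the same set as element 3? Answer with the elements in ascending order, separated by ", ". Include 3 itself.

Step 1: find(6) -> no change; set of 6 is {6}
Step 2: union(5, 7) -> merged; set of 5 now {5, 7}
Step 3: find(8) -> no change; set of 8 is {8}
Step 4: union(7, 3) -> merged; set of 7 now {3, 5, 7}
Step 5: find(0) -> no change; set of 0 is {0}
Step 6: union(4, 1) -> merged; set of 4 now {1, 4}
Step 7: union(2, 0) -> merged; set of 2 now {0, 2}
Step 8: find(5) -> no change; set of 5 is {3, 5, 7}
Step 9: find(5) -> no change; set of 5 is {3, 5, 7}
Step 10: find(7) -> no change; set of 7 is {3, 5, 7}
Step 11: find(2) -> no change; set of 2 is {0, 2}
Step 12: find(6) -> no change; set of 6 is {6}
Step 13: union(7, 5) -> already same set; set of 7 now {3, 5, 7}
Step 14: find(6) -> no change; set of 6 is {6}
Step 15: find(7) -> no change; set of 7 is {3, 5, 7}
Step 16: union(4, 5) -> merged; set of 4 now {1, 3, 4, 5, 7}
Component of 3: {1, 3, 4, 5, 7}

Answer: 1, 3, 4, 5, 7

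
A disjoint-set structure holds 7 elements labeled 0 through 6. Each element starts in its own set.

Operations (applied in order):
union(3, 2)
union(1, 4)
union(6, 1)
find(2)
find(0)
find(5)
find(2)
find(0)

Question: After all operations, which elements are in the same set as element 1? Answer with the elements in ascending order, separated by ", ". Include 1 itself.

Answer: 1, 4, 6

Derivation:
Step 1: union(3, 2) -> merged; set of 3 now {2, 3}
Step 2: union(1, 4) -> merged; set of 1 now {1, 4}
Step 3: union(6, 1) -> merged; set of 6 now {1, 4, 6}
Step 4: find(2) -> no change; set of 2 is {2, 3}
Step 5: find(0) -> no change; set of 0 is {0}
Step 6: find(5) -> no change; set of 5 is {5}
Step 7: find(2) -> no change; set of 2 is {2, 3}
Step 8: find(0) -> no change; set of 0 is {0}
Component of 1: {1, 4, 6}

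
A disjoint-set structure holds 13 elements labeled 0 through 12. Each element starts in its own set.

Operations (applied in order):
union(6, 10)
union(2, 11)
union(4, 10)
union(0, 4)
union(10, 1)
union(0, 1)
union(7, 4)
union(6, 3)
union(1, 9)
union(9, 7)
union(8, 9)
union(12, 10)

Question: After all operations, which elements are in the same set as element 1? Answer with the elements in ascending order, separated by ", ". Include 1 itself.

Answer: 0, 1, 3, 4, 6, 7, 8, 9, 10, 12

Derivation:
Step 1: union(6, 10) -> merged; set of 6 now {6, 10}
Step 2: union(2, 11) -> merged; set of 2 now {2, 11}
Step 3: union(4, 10) -> merged; set of 4 now {4, 6, 10}
Step 4: union(0, 4) -> merged; set of 0 now {0, 4, 6, 10}
Step 5: union(10, 1) -> merged; set of 10 now {0, 1, 4, 6, 10}
Step 6: union(0, 1) -> already same set; set of 0 now {0, 1, 4, 6, 10}
Step 7: union(7, 4) -> merged; set of 7 now {0, 1, 4, 6, 7, 10}
Step 8: union(6, 3) -> merged; set of 6 now {0, 1, 3, 4, 6, 7, 10}
Step 9: union(1, 9) -> merged; set of 1 now {0, 1, 3, 4, 6, 7, 9, 10}
Step 10: union(9, 7) -> already same set; set of 9 now {0, 1, 3, 4, 6, 7, 9, 10}
Step 11: union(8, 9) -> merged; set of 8 now {0, 1, 3, 4, 6, 7, 8, 9, 10}
Step 12: union(12, 10) -> merged; set of 12 now {0, 1, 3, 4, 6, 7, 8, 9, 10, 12}
Component of 1: {0, 1, 3, 4, 6, 7, 8, 9, 10, 12}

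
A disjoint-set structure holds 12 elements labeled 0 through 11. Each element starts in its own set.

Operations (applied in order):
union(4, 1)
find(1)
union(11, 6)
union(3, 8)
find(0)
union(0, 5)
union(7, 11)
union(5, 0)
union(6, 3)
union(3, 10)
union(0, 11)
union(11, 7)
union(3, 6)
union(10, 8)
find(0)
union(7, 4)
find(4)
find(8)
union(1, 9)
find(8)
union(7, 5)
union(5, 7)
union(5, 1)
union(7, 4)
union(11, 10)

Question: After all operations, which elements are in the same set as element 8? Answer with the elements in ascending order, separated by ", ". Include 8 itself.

Answer: 0, 1, 3, 4, 5, 6, 7, 8, 9, 10, 11

Derivation:
Step 1: union(4, 1) -> merged; set of 4 now {1, 4}
Step 2: find(1) -> no change; set of 1 is {1, 4}
Step 3: union(11, 6) -> merged; set of 11 now {6, 11}
Step 4: union(3, 8) -> merged; set of 3 now {3, 8}
Step 5: find(0) -> no change; set of 0 is {0}
Step 6: union(0, 5) -> merged; set of 0 now {0, 5}
Step 7: union(7, 11) -> merged; set of 7 now {6, 7, 11}
Step 8: union(5, 0) -> already same set; set of 5 now {0, 5}
Step 9: union(6, 3) -> merged; set of 6 now {3, 6, 7, 8, 11}
Step 10: union(3, 10) -> merged; set of 3 now {3, 6, 7, 8, 10, 11}
Step 11: union(0, 11) -> merged; set of 0 now {0, 3, 5, 6, 7, 8, 10, 11}
Step 12: union(11, 7) -> already same set; set of 11 now {0, 3, 5, 6, 7, 8, 10, 11}
Step 13: union(3, 6) -> already same set; set of 3 now {0, 3, 5, 6, 7, 8, 10, 11}
Step 14: union(10, 8) -> already same set; set of 10 now {0, 3, 5, 6, 7, 8, 10, 11}
Step 15: find(0) -> no change; set of 0 is {0, 3, 5, 6, 7, 8, 10, 11}
Step 16: union(7, 4) -> merged; set of 7 now {0, 1, 3, 4, 5, 6, 7, 8, 10, 11}
Step 17: find(4) -> no change; set of 4 is {0, 1, 3, 4, 5, 6, 7, 8, 10, 11}
Step 18: find(8) -> no change; set of 8 is {0, 1, 3, 4, 5, 6, 7, 8, 10, 11}
Step 19: union(1, 9) -> merged; set of 1 now {0, 1, 3, 4, 5, 6, 7, 8, 9, 10, 11}
Step 20: find(8) -> no change; set of 8 is {0, 1, 3, 4, 5, 6, 7, 8, 9, 10, 11}
Step 21: union(7, 5) -> already same set; set of 7 now {0, 1, 3, 4, 5, 6, 7, 8, 9, 10, 11}
Step 22: union(5, 7) -> already same set; set of 5 now {0, 1, 3, 4, 5, 6, 7, 8, 9, 10, 11}
Step 23: union(5, 1) -> already same set; set of 5 now {0, 1, 3, 4, 5, 6, 7, 8, 9, 10, 11}
Step 24: union(7, 4) -> already same set; set of 7 now {0, 1, 3, 4, 5, 6, 7, 8, 9, 10, 11}
Step 25: union(11, 10) -> already same set; set of 11 now {0, 1, 3, 4, 5, 6, 7, 8, 9, 10, 11}
Component of 8: {0, 1, 3, 4, 5, 6, 7, 8, 9, 10, 11}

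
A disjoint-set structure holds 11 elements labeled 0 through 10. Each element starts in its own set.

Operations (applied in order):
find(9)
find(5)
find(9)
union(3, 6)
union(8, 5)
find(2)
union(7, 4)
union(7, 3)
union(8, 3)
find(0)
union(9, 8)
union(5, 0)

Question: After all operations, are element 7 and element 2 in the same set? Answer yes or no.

Step 1: find(9) -> no change; set of 9 is {9}
Step 2: find(5) -> no change; set of 5 is {5}
Step 3: find(9) -> no change; set of 9 is {9}
Step 4: union(3, 6) -> merged; set of 3 now {3, 6}
Step 5: union(8, 5) -> merged; set of 8 now {5, 8}
Step 6: find(2) -> no change; set of 2 is {2}
Step 7: union(7, 4) -> merged; set of 7 now {4, 7}
Step 8: union(7, 3) -> merged; set of 7 now {3, 4, 6, 7}
Step 9: union(8, 3) -> merged; set of 8 now {3, 4, 5, 6, 7, 8}
Step 10: find(0) -> no change; set of 0 is {0}
Step 11: union(9, 8) -> merged; set of 9 now {3, 4, 5, 6, 7, 8, 9}
Step 12: union(5, 0) -> merged; set of 5 now {0, 3, 4, 5, 6, 7, 8, 9}
Set of 7: {0, 3, 4, 5, 6, 7, 8, 9}; 2 is not a member.

Answer: no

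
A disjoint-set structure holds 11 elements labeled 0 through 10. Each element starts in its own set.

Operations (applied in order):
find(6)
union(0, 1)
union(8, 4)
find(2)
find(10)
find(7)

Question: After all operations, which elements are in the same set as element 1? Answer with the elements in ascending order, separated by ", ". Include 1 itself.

Answer: 0, 1

Derivation:
Step 1: find(6) -> no change; set of 6 is {6}
Step 2: union(0, 1) -> merged; set of 0 now {0, 1}
Step 3: union(8, 4) -> merged; set of 8 now {4, 8}
Step 4: find(2) -> no change; set of 2 is {2}
Step 5: find(10) -> no change; set of 10 is {10}
Step 6: find(7) -> no change; set of 7 is {7}
Component of 1: {0, 1}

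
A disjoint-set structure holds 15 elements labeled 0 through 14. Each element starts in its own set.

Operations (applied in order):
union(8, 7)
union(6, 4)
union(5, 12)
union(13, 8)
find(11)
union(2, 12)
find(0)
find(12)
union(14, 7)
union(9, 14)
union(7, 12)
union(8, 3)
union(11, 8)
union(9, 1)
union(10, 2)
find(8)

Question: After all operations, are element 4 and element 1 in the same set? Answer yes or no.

Answer: no

Derivation:
Step 1: union(8, 7) -> merged; set of 8 now {7, 8}
Step 2: union(6, 4) -> merged; set of 6 now {4, 6}
Step 3: union(5, 12) -> merged; set of 5 now {5, 12}
Step 4: union(13, 8) -> merged; set of 13 now {7, 8, 13}
Step 5: find(11) -> no change; set of 11 is {11}
Step 6: union(2, 12) -> merged; set of 2 now {2, 5, 12}
Step 7: find(0) -> no change; set of 0 is {0}
Step 8: find(12) -> no change; set of 12 is {2, 5, 12}
Step 9: union(14, 7) -> merged; set of 14 now {7, 8, 13, 14}
Step 10: union(9, 14) -> merged; set of 9 now {7, 8, 9, 13, 14}
Step 11: union(7, 12) -> merged; set of 7 now {2, 5, 7, 8, 9, 12, 13, 14}
Step 12: union(8, 3) -> merged; set of 8 now {2, 3, 5, 7, 8, 9, 12, 13, 14}
Step 13: union(11, 8) -> merged; set of 11 now {2, 3, 5, 7, 8, 9, 11, 12, 13, 14}
Step 14: union(9, 1) -> merged; set of 9 now {1, 2, 3, 5, 7, 8, 9, 11, 12, 13, 14}
Step 15: union(10, 2) -> merged; set of 10 now {1, 2, 3, 5, 7, 8, 9, 10, 11, 12, 13, 14}
Step 16: find(8) -> no change; set of 8 is {1, 2, 3, 5, 7, 8, 9, 10, 11, 12, 13, 14}
Set of 4: {4, 6}; 1 is not a member.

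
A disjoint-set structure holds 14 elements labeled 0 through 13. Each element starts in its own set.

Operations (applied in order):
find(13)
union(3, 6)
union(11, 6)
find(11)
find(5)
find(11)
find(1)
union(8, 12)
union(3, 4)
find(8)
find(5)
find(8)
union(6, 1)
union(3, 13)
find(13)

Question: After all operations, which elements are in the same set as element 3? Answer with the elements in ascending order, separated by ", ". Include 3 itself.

Step 1: find(13) -> no change; set of 13 is {13}
Step 2: union(3, 6) -> merged; set of 3 now {3, 6}
Step 3: union(11, 6) -> merged; set of 11 now {3, 6, 11}
Step 4: find(11) -> no change; set of 11 is {3, 6, 11}
Step 5: find(5) -> no change; set of 5 is {5}
Step 6: find(11) -> no change; set of 11 is {3, 6, 11}
Step 7: find(1) -> no change; set of 1 is {1}
Step 8: union(8, 12) -> merged; set of 8 now {8, 12}
Step 9: union(3, 4) -> merged; set of 3 now {3, 4, 6, 11}
Step 10: find(8) -> no change; set of 8 is {8, 12}
Step 11: find(5) -> no change; set of 5 is {5}
Step 12: find(8) -> no change; set of 8 is {8, 12}
Step 13: union(6, 1) -> merged; set of 6 now {1, 3, 4, 6, 11}
Step 14: union(3, 13) -> merged; set of 3 now {1, 3, 4, 6, 11, 13}
Step 15: find(13) -> no change; set of 13 is {1, 3, 4, 6, 11, 13}
Component of 3: {1, 3, 4, 6, 11, 13}

Answer: 1, 3, 4, 6, 11, 13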